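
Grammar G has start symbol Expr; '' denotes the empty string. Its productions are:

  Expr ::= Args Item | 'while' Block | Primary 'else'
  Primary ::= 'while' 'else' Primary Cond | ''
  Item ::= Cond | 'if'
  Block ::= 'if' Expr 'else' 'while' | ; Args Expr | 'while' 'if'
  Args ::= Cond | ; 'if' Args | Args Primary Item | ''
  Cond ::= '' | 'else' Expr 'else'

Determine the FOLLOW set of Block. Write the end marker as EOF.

In Expr ::= 'while' Block: Block is at the end, add FOLLOW(Expr) = { EOF, 'else' }.
Union: FOLLOW(Block) = { EOF, 'else' }.

{ EOF, 'else' }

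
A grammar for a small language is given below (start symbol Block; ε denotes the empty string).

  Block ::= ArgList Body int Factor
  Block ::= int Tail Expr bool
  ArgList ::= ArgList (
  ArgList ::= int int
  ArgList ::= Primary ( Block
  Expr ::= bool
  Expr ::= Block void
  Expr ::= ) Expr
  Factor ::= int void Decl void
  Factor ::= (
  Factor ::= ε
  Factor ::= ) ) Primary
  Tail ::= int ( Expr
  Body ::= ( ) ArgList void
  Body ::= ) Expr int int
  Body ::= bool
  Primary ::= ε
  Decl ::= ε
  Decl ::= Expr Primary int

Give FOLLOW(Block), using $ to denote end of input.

{ $, (, ), bool, void }

Block is the start symbol, so $ ∈ FOLLOW(Block).
In ArgList ::= Primary ( Block: Block is at the end, add FOLLOW(ArgList) = { (, ), bool, void }.
In Expr ::= Block void: add FIRST(void) = { void }.
Union: FOLLOW(Block) = { $, (, ), bool, void }.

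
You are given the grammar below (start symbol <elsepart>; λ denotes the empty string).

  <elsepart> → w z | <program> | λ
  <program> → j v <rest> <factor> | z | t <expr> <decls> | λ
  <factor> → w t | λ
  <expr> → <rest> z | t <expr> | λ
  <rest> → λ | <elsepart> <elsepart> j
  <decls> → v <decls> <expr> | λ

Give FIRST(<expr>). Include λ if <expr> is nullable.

From <expr> → <rest> z: <rest> nullable, take FIRST(<rest>) ∪ {z} = { j, t, w, z }.
<expr> → t <expr> contributes {t}.
<expr> → λ contributes λ.
Union: FIRST(<expr>) = { j, t, w, z, λ }.

{ j, t, w, z, λ }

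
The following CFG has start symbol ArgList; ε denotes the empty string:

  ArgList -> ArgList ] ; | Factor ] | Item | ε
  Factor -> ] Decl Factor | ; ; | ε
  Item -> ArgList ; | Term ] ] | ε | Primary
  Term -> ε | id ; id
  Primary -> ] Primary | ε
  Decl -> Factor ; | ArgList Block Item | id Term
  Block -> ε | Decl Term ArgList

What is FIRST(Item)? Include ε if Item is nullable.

{ ;, ], id, ε }

From Item -> ArgList ;: ArgList nullable, take FIRST(ArgList) ∪ {;} = { ;, ], id }.
From Item -> Term ] ]: Term nullable, take FIRST(Term) ∪ {]} = { ], id }.
Item -> ε contributes ε.
From Item -> Primary: add FIRST(Primary) = { ], ε } (including ε since Primary is nullable).
Union: FIRST(Item) = { ;, ], id, ε }.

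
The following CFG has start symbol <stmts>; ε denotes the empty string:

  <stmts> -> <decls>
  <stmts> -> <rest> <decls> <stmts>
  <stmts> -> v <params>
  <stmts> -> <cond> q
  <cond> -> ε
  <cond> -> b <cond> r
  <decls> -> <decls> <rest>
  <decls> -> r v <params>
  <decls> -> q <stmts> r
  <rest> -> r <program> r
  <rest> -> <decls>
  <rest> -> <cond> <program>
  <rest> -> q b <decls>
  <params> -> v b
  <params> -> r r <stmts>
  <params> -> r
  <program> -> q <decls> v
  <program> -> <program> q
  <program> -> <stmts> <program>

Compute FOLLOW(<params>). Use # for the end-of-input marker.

{ #, b, q, r, v }

In <stmts> -> v <params>: <params> is at the end, add FOLLOW(<stmts>) = { #, b, q, r, v }.
In <decls> -> r v <params>: <params> is at the end, add FOLLOW(<decls>) = { #, b, q, r, v }.
Union: FOLLOW(<params>) = { #, b, q, r, v }.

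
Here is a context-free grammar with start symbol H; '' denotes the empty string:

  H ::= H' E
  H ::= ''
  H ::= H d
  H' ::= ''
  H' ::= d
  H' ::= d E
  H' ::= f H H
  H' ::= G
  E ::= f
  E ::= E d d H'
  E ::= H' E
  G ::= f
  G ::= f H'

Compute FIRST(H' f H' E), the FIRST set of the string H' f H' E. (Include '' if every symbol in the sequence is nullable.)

Add FIRST(H')\{''} = { d, f }; H' is nullable, continue.
f is a terminal; add {f} and stop.

{ d, f }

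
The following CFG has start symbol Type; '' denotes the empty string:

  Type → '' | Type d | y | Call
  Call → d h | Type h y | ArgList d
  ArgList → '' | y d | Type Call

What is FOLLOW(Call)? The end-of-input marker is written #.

In Type → Call: Call is at the end, add FOLLOW(Type) = { #, d, h, y }.
In ArgList → Type Call: Call is at the end, add FOLLOW(ArgList) = { d }.
Union: FOLLOW(Call) = { #, d, h, y }.

{ #, d, h, y }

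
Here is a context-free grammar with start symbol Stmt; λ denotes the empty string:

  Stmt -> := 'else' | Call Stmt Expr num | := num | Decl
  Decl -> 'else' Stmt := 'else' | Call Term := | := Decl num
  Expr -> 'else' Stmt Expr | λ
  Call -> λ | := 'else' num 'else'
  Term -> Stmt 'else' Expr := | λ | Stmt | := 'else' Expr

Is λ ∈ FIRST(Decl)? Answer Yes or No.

No

Nullable nonterminals: Call, Expr, Term.
No production of Decl has an RHS whose symbols are all nullable, so Decl is not nullable.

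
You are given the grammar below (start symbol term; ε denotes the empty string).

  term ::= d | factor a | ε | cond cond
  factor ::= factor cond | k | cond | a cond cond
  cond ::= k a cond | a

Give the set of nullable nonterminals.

{ term }

Directly nullable (have an ε-production): term.
No other nonterminal has a production whose RHS symbols are all nullable.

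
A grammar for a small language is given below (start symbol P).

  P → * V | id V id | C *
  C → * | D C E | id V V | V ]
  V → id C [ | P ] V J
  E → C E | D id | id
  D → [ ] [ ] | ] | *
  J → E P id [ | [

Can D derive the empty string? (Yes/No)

No

No nonterminal in this grammar is nullable.
No production of D has an RHS whose symbols are all nullable, so D is not nullable.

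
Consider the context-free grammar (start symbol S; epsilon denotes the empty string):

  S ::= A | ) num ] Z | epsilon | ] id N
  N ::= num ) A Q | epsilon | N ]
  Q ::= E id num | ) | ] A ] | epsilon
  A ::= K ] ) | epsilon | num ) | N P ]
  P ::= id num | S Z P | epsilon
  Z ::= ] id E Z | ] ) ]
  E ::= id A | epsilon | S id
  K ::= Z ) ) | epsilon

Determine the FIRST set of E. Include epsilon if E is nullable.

E ::= id A contributes {id}.
E ::= epsilon contributes epsilon.
From E ::= S id: S nullable, take FIRST(S) ∪ {id} = { ), ], id, num }.
Union: FIRST(E) = { ), ], id, num, epsilon }.

{ ), ], id, num, epsilon }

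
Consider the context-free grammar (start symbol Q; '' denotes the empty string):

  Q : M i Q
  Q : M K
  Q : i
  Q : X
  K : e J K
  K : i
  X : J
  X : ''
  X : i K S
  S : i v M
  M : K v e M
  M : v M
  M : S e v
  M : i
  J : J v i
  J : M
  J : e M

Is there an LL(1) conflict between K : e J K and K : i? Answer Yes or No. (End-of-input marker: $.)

FIRST(e J K) = { e } and FIRST(i) = { i }.
The FIRST sets are disjoint and neither alternative is nullable — no conflict.

No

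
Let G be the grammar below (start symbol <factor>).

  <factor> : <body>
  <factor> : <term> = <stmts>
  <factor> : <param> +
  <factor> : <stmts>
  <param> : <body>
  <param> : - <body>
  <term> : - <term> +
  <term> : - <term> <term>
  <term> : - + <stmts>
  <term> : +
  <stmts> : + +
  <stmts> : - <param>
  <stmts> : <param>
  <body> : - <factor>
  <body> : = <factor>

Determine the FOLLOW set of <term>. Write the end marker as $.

{ +, -, = }

In <factor> : <term> = <stmts>: add FIRST(= <stmts>) = { = }.
In <term> : - <term> +: add FIRST(+) = { + }.
In <term> : - <term> <term>: add FIRST(<term>) = { +, - }.
In <term> : - <term> <term>: <term> is at the end, add FOLLOW(<term>) = { +, -, = }.
Union: FOLLOW(<term>) = { +, -, = }.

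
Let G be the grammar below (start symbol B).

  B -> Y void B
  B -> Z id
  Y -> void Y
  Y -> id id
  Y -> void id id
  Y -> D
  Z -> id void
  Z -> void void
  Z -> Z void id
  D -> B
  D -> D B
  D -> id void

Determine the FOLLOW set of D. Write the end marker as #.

In Y -> D: D is at the end, add FOLLOW(Y) = { void }.
In D -> D B: add FIRST(B) = { id, void }.
Union: FOLLOW(D) = { id, void }.

{ id, void }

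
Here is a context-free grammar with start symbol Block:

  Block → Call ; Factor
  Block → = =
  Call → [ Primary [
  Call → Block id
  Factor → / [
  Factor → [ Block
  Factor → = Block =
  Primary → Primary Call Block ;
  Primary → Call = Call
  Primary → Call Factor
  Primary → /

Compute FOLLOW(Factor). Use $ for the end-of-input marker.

{ $, ;, =, [, id }

In Block → Call ; Factor: Factor is at the end, add FOLLOW(Block) = { $, ;, =, [, id }.
In Primary → Call Factor: Factor is at the end, add FOLLOW(Primary) = { =, [ }.
Union: FOLLOW(Factor) = { $, ;, =, [, id }.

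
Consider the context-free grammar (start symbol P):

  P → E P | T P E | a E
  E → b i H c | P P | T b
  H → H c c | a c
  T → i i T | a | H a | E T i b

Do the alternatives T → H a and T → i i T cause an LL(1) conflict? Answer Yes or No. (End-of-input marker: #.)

No

FIRST(H a) = { a } and FIRST(i i T) = { i }.
The FIRST sets are disjoint and neither alternative is nullable — no conflict.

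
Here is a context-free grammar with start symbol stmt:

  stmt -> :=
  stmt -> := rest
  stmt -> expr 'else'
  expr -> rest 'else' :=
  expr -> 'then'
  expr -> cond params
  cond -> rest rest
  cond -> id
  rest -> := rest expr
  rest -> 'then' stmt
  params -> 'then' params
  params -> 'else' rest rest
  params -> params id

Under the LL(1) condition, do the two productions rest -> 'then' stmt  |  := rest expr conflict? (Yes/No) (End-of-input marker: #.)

No

FIRST('then' stmt) = { 'then' } and FIRST(:= rest expr) = { := }.
The FIRST sets are disjoint and neither alternative is nullable — no conflict.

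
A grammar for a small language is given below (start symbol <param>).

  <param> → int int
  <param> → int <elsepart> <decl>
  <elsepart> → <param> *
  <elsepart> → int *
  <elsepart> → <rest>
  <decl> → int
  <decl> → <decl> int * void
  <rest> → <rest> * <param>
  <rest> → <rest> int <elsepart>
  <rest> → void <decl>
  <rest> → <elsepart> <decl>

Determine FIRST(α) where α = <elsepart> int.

Add FIRST(<elsepart>) = { int, void }; <elsepart> is not nullable, stop.

{ int, void }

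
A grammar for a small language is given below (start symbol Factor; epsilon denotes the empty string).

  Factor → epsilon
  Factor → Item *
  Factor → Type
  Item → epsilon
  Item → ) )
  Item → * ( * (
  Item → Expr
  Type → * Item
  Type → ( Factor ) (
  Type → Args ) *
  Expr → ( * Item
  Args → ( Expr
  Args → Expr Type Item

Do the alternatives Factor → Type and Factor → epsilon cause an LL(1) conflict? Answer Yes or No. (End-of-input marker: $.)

No

FIRST(Type) = { (, * } and FIRST(epsilon) = { epsilon }.
The second is nullable but FOLLOW(Factor) = { $, ) } is disjoint from FIRST of the first.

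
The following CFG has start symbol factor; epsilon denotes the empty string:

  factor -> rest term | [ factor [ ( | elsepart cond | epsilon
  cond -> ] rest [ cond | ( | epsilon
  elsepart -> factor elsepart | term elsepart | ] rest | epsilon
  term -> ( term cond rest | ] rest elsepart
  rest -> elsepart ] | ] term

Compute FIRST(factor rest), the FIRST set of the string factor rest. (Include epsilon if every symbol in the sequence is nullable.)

{ (, [, ] }

Add FIRST(factor)\{epsilon} = { (, [, ] }; factor is nullable, continue.
Add FIRST(rest) = { (, [, ] }; rest is not nullable, stop.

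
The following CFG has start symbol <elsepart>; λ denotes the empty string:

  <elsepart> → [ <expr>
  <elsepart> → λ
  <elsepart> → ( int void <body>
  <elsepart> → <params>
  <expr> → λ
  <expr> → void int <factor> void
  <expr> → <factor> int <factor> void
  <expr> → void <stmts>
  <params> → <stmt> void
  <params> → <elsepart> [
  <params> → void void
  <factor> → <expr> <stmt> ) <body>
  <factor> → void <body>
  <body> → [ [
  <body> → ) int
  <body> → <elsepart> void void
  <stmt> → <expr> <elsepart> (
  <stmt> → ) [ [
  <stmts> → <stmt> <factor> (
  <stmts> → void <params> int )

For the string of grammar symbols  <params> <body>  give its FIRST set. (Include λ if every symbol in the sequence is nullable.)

{ (, ), [, void }

Add FIRST(<params>) = { (, ), [, void }; <params> is not nullable, stop.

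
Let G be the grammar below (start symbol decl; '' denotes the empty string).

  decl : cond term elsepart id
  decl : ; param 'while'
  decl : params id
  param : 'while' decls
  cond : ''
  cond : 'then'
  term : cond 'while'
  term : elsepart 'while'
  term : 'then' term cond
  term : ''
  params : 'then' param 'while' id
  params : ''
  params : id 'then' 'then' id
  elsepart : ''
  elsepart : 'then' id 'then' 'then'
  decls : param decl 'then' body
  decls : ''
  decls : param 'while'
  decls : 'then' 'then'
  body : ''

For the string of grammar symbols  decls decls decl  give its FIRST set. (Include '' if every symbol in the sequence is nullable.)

{ 'then', 'while', ;, id }

Add FIRST(decls)\{''} = { 'then', 'while' }; decls is nullable, continue.
Add FIRST(decls)\{''} = { 'then', 'while' }; decls is nullable, continue.
Add FIRST(decl) = { 'then', 'while', ;, id }; decl is not nullable, stop.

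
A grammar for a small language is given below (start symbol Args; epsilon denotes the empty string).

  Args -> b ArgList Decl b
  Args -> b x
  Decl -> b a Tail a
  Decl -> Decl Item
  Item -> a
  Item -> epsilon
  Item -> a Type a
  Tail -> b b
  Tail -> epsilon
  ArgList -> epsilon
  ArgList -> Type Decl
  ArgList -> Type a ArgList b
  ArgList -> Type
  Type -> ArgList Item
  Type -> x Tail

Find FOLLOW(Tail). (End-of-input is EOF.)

{ a, b }

In Decl -> b a Tail a: add FIRST(a) = { a }.
In Type -> x Tail: Tail is at the end, add FOLLOW(Type) = { a, b }.
Union: FOLLOW(Tail) = { a, b }.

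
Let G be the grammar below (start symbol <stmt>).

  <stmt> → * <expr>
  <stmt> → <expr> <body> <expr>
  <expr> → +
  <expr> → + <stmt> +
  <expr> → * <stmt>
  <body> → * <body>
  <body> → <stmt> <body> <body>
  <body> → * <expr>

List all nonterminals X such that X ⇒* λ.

{ } (none)

No nonterminal has an empty production or an RHS whose symbols are all nullable.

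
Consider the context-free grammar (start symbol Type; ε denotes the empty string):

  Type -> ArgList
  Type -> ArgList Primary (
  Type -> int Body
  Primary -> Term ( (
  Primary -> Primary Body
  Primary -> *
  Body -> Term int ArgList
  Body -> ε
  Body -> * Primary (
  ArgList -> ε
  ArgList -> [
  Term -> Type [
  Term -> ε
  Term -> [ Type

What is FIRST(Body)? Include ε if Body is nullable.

From Body -> Term int ArgList: Term nullable, take FIRST(Term) ∪ {int} = { (, *, [, int }.
Body -> ε contributes ε.
Body -> * Primary ( contributes {*}.
Union: FIRST(Body) = { (, *, [, int, ε }.

{ (, *, [, int, ε }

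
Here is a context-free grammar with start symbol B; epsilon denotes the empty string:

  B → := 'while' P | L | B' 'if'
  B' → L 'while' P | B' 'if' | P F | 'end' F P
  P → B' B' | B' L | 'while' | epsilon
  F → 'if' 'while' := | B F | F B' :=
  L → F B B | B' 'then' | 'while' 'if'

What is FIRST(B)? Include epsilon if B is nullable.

{ 'end', 'if', 'while', := }

B → := 'while' P contributes {:=}.
From B → L: add FIRST(L) = { 'end', 'if', 'while', := }.
From B → B' 'if': add FIRST(B') = { 'end', 'if', 'while', := }.
Union: FIRST(B) = { 'end', 'if', 'while', := }.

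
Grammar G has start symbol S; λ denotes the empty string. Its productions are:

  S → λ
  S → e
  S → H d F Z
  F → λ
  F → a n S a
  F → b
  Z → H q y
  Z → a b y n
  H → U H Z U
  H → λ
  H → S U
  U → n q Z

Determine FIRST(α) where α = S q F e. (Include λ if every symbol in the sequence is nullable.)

{ d, e, n, q }

Add FIRST(S)\{λ} = { d, e, n }; S is nullable, continue.
q is a terminal; add {q} and stop.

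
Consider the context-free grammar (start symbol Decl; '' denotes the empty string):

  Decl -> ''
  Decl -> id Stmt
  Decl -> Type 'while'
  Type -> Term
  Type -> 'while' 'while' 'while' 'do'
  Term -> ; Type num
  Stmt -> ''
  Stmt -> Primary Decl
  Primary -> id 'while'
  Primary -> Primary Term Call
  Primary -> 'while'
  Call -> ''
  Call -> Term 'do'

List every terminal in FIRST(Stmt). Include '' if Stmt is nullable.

Stmt -> '' contributes ''.
From Stmt -> Primary Decl: add FIRST(Primary) = { 'while', id }.
Union: FIRST(Stmt) = { 'while', id, '' }.

{ 'while', id, '' }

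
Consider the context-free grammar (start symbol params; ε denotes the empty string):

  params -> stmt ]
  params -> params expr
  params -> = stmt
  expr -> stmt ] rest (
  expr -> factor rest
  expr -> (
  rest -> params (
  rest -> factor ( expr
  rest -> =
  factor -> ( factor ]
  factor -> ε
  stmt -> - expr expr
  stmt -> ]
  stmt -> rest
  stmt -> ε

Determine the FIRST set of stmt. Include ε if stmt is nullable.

stmt -> - expr expr contributes {-}.
stmt -> ] contributes {]}.
From stmt -> rest: add FIRST(rest) = { (, -, =, ] }.
stmt -> ε contributes ε.
Union: FIRST(stmt) = { (, -, =, ], ε }.

{ (, -, =, ], ε }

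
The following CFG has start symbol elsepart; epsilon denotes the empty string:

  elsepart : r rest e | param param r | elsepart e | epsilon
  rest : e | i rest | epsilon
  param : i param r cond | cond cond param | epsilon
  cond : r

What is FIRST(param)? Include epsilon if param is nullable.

{ i, r, epsilon }

param : i param r cond contributes {i}.
From param : cond cond param: add FIRST(cond) = { r }.
param : epsilon contributes epsilon.
Union: FIRST(param) = { i, r, epsilon }.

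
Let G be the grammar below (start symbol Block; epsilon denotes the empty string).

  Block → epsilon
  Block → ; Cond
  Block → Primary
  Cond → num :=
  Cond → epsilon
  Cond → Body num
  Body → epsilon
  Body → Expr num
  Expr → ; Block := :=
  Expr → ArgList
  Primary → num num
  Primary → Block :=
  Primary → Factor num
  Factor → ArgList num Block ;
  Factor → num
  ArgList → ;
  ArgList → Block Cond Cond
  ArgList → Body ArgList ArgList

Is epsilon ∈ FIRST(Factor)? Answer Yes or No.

No

Nullable nonterminals: ArgList, Block, Body, Cond, Expr.
No production of Factor has an RHS whose symbols are all nullable, so Factor is not nullable.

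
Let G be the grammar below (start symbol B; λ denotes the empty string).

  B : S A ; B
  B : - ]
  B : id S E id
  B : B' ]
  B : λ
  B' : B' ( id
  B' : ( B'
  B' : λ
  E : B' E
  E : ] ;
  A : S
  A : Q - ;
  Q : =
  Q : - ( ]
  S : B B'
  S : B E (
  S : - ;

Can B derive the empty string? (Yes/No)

Yes

B has an λ-production, so B ⇒ λ.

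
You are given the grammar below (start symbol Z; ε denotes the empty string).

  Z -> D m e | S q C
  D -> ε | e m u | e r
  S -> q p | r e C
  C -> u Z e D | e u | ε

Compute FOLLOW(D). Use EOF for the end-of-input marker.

In Z -> D m e: add FIRST(m e) = { m }.
In C -> u Z e D: D is at the end, add FOLLOW(C) = { EOF, e, q }.
Union: FOLLOW(D) = { EOF, e, m, q }.

{ EOF, e, m, q }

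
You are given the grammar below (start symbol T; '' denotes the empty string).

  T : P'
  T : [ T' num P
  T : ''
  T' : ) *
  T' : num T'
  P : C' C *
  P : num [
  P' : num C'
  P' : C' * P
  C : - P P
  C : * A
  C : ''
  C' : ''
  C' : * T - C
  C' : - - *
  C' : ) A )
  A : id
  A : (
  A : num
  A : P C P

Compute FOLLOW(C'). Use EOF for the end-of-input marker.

{ EOF, *, - }

In P : C' C *: add FIRST(C *) = { *, - }.
In P' : num C': C' is at the end, add FOLLOW(P') = { EOF, - }.
In P' : C' * P: add FIRST(* P) = { * }.
Union: FOLLOW(C') = { EOF, *, - }.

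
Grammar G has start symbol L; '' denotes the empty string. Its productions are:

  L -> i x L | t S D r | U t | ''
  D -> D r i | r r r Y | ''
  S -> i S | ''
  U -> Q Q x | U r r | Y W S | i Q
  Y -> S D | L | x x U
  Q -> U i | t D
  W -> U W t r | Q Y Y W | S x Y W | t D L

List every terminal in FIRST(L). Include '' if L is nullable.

L -> i x L contributes {i}.
L -> t S D r contributes {t}.
From L -> U t: add FIRST(U) = { i, r, t, x }.
L -> '' contributes ''.
Union: FIRST(L) = { i, r, t, x, '' }.

{ i, r, t, x, '' }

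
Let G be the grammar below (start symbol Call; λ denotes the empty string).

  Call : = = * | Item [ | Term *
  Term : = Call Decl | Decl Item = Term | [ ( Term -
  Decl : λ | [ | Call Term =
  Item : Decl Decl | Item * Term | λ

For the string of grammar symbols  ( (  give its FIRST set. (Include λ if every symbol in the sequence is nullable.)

( is a terminal; add {(} and stop.

{ ( }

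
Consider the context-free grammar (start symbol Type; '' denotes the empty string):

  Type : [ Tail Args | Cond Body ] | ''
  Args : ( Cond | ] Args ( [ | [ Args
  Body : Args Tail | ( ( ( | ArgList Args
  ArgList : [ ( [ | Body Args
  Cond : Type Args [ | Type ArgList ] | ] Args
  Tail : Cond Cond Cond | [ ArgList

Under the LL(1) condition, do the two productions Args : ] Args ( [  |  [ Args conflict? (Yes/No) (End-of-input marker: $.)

No

FIRST(] Args ( [) = { ] } and FIRST([ Args) = { [ }.
The FIRST sets are disjoint and neither alternative is nullable — no conflict.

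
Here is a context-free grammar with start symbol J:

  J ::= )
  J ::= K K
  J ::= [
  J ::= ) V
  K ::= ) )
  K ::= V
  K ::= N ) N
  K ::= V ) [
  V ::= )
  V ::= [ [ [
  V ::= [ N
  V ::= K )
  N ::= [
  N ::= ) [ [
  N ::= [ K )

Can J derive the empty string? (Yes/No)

No nonterminal in this grammar is nullable.
No production of J has an RHS whose symbols are all nullable, so J is not nullable.

No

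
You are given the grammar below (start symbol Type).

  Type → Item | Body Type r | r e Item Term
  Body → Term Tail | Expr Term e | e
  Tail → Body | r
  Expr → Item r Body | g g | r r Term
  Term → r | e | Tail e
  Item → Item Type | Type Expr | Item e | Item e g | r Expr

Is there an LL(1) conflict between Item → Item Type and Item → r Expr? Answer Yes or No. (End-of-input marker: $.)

FIRST(Item Type) = { e, g, r } and FIRST(r Expr) = { r }.
Both contain r, so the two alternatives are not disjoint — LL(1) conflict.

Yes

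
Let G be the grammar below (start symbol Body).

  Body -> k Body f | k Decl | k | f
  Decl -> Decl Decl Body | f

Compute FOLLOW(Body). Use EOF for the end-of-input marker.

Body is the start symbol, so EOF ∈ FOLLOW(Body).
In Body -> k Body f: add FIRST(f) = { f }.
In Decl -> Decl Decl Body: Body is at the end, add FOLLOW(Decl) = { EOF, f, k }.
Union: FOLLOW(Body) = { EOF, f, k }.

{ EOF, f, k }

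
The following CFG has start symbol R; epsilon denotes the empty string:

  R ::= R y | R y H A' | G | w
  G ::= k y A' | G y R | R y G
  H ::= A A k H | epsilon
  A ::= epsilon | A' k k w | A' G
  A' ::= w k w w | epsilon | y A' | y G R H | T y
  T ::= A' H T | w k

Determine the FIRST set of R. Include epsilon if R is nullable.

{ k, w }

From R ::= R y: add FIRST(R) = { k, w }.
From R ::= R y H A': add FIRST(R) = { k, w }.
From R ::= G: add FIRST(G) = { k, w }.
R ::= w contributes {w}.
Union: FIRST(R) = { k, w }.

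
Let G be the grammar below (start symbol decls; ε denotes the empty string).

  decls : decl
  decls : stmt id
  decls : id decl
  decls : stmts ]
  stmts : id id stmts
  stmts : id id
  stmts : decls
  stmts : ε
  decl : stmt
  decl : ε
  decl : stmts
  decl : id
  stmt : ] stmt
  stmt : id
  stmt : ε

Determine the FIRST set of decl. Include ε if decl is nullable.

{ ], id, ε }

From decl : stmt: add FIRST(stmt) = { ], id, ε } (including ε since stmt is nullable).
decl : ε contributes ε.
From decl : stmts: add FIRST(stmts) = { ], id, ε } (including ε since stmts is nullable).
decl : id contributes {id}.
Union: FIRST(decl) = { ], id, ε }.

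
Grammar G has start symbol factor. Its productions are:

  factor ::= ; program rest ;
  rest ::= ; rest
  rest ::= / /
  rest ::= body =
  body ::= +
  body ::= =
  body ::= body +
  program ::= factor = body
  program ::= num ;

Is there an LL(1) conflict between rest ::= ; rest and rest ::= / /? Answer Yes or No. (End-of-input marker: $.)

No

FIRST(; rest) = { ; } and FIRST(/ /) = { / }.
The FIRST sets are disjoint and neither alternative is nullable — no conflict.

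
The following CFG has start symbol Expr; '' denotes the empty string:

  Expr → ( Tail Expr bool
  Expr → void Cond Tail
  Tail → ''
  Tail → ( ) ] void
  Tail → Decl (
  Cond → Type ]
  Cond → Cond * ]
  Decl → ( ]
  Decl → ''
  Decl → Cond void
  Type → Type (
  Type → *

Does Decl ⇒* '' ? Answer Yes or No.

Yes

Decl has an ''-production, so Decl ⇒ ''.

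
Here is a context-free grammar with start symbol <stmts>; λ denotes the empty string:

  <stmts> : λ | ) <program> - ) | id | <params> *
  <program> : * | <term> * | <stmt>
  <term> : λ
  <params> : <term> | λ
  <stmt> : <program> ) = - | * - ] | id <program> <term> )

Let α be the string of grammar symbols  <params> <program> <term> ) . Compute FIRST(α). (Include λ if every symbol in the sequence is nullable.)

{ *, id }

Add FIRST(<params>)\{λ} = {  }; <params> is nullable, continue.
Add FIRST(<program>) = { *, id }; <program> is not nullable, stop.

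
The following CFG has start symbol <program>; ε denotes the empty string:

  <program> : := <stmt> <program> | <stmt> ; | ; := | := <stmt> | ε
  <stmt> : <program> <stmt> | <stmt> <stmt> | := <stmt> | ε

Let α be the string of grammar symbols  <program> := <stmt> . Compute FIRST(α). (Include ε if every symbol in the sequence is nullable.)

Add FIRST(<program>)\{ε} = { :=, ; }; <program> is nullable, continue.
:= is a terminal; add {:=} and stop.

{ :=, ; }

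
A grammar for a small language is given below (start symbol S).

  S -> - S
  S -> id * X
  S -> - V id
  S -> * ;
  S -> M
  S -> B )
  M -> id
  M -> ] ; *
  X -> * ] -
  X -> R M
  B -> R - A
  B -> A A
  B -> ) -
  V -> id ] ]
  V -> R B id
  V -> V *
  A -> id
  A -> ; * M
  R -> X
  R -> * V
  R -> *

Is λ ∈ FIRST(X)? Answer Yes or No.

No nonterminal in this grammar is nullable.
No production of X has an RHS whose symbols are all nullable, so X is not nullable.

No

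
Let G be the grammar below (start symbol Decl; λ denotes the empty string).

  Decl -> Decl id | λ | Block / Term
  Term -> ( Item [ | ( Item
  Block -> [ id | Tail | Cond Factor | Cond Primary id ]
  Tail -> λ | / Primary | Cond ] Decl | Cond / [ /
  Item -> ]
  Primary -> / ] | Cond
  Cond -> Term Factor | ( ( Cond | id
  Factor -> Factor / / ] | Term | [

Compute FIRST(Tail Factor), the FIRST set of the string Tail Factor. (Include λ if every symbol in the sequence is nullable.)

Add FIRST(Tail)\{λ} = { (, /, id }; Tail is nullable, continue.
Add FIRST(Factor) = { (, [ }; Factor is not nullable, stop.

{ (, /, [, id }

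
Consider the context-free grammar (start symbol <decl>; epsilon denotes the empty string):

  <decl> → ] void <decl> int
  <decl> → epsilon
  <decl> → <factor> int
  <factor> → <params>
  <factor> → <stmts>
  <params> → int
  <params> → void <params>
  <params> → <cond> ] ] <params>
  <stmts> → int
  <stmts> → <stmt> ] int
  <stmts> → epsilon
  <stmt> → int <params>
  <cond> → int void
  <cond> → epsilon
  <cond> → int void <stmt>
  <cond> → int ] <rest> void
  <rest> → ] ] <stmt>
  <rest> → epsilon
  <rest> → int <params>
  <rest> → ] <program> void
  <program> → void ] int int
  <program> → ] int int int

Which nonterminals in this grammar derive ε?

Directly nullable (have an epsilon-production): <decl>, <stmts>, <cond>, <rest>.
<factor> → <stmts> with every symbol nullable, so <factor> is nullable.
No other nonterminal has a production whose RHS symbols are all nullable.

{ <cond>, <decl>, <factor>, <rest>, <stmts> }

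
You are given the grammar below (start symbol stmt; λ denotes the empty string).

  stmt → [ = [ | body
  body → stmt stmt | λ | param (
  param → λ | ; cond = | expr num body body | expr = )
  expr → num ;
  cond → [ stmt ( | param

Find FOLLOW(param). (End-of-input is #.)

In body → param (: add FIRST(() = { ( }.
In cond → param: param is at the end, add FOLLOW(cond) = { = }.
Union: FOLLOW(param) = { (, = }.

{ (, = }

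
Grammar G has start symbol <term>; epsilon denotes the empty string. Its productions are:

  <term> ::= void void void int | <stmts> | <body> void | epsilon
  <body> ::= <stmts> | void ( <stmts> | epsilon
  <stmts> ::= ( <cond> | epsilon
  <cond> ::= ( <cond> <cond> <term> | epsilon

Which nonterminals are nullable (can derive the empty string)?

Directly nullable (have an epsilon-production): <term>, <body>, <stmts>, <cond>.

{ <body>, <cond>, <stmts>, <term> }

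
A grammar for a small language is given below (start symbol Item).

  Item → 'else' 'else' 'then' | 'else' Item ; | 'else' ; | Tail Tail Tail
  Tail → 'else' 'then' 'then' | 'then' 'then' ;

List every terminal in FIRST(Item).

{ 'else', 'then' }

Item → 'else' 'else' 'then' contributes {'else'}.
Item → 'else' Item ; contributes {'else'}.
Item → 'else' ; contributes {'else'}.
From Item → Tail Tail Tail: add FIRST(Tail) = { 'else', 'then' }.
Union: FIRST(Item) = { 'else', 'then' }.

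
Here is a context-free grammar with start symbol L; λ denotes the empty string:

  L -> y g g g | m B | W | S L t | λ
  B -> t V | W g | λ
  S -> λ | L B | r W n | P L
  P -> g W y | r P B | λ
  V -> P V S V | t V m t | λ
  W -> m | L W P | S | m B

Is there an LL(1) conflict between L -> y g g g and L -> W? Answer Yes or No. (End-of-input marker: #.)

FIRST(y g g g) = { y } and FIRST(W) = { g, m, r, t, y, λ }.
Both contain y, so the two alternatives are not disjoint — LL(1) conflict.

Yes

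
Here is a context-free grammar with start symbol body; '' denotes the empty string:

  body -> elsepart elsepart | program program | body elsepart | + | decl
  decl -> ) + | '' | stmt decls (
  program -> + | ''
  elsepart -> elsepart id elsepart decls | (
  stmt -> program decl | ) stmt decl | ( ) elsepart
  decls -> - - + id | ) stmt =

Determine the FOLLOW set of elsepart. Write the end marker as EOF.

{ EOF, (, ), +, -, =, id }

In body -> elsepart elsepart: add FIRST(elsepart) = { ( }.
In body -> elsepart elsepart: elsepart is at the end, add FOLLOW(body) = { EOF, ( }.
In body -> body elsepart: elsepart is at the end, add FOLLOW(body) = { EOF, ( }.
In elsepart -> elsepart id elsepart decls: add FIRST(id elsepart decls) = { id }.
In elsepart -> elsepart id elsepart decls: add FIRST(decls) = { ), - }.
In stmt -> ( ) elsepart: elsepart is at the end, add FOLLOW(stmt) = { (, ), +, -, = }.
Union: FOLLOW(elsepart) = { EOF, (, ), +, -, =, id }.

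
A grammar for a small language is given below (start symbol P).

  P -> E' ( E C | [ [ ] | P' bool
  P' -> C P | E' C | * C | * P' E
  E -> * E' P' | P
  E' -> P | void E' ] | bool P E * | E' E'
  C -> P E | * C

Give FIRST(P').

From P' -> C P: add FIRST(C) = { *, [, bool, void }.
From P' -> E' C: add FIRST(E') = { *, [, bool, void }.
P' -> * C contributes {*}.
P' -> * P' E contributes {*}.
Union: FIRST(P') = { *, [, bool, void }.

{ *, [, bool, void }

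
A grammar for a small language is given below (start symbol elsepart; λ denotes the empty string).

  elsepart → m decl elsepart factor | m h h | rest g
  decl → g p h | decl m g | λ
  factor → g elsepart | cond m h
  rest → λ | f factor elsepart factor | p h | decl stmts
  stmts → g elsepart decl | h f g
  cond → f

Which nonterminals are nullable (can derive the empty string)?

{ decl, rest }

Directly nullable (have an λ-production): decl, rest.
No other nonterminal has a production whose RHS symbols are all nullable.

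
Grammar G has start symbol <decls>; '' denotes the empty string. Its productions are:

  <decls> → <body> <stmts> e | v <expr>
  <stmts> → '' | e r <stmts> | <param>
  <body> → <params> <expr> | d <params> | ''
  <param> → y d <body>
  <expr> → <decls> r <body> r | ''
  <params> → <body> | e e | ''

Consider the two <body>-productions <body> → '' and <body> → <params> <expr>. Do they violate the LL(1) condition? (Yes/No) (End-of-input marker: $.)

FIRST('') = { '' } and FIRST(<params> <expr>) = { d, e, v, y, '' }.
Both alternatives are nullable, violating the LL(1) condition.

Yes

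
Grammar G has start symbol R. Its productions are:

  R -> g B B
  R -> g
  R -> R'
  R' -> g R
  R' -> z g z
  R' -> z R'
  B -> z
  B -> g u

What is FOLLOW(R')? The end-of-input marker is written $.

In R -> R': R' is at the end, add FOLLOW(R) = { $ }.
In R' -> z R': R' is at the end, add FOLLOW(R') = { $ }.
Union: FOLLOW(R') = { $ }.

{ $ }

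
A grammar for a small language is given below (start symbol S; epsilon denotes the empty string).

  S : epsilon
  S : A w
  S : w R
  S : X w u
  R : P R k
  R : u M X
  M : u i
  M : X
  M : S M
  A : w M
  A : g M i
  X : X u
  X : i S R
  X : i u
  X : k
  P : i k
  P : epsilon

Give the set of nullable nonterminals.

Directly nullable (have an epsilon-production): S, P.
No other nonterminal has a production whose RHS symbols are all nullable.

{ P, S }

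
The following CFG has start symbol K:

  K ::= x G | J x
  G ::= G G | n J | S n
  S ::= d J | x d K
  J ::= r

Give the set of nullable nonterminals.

No nonterminal has an empty production or an RHS whose symbols are all nullable.

{ } (none)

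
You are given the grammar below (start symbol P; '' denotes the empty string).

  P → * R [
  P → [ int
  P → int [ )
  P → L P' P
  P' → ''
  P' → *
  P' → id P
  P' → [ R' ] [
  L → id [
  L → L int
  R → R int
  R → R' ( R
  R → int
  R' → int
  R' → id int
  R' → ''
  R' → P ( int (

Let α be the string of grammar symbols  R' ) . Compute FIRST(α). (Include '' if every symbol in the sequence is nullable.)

{ ), *, [, id, int }

Add FIRST(R')\{''} = { *, [, id, int }; R' is nullable, continue.
) is a terminal; add {)} and stop.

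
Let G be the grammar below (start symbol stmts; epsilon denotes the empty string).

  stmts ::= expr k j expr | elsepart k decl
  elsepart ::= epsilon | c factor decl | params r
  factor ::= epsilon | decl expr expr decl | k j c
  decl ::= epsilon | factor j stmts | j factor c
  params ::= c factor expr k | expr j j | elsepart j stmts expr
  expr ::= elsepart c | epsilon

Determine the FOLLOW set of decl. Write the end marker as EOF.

{ EOF, c, j, k, r }

In stmts ::= elsepart k decl: decl is at the end, add FOLLOW(stmts) = { EOF, c, j, k, r }.
In elsepart ::= c factor decl: decl is at the end, add FOLLOW(elsepart) = { c, j, k }.
In factor ::= decl expr expr decl: add FIRST(expr expr decl)\{epsilon} = { c, j, k }.
  Since expr expr decl is nullable, also add FOLLOW(factor) = { c, j, k }.
In factor ::= decl expr expr decl: decl is at the end, add FOLLOW(factor) = { c, j, k }.
Union: FOLLOW(decl) = { EOF, c, j, k, r }.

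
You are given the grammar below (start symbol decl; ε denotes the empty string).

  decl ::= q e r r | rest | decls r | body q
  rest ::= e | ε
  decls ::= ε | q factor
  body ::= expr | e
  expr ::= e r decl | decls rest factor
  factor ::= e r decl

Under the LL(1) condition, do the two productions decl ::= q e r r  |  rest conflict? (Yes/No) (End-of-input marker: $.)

Yes

FIRST(q e r r) = { q } and FIRST(rest) = { e, ε }.
The second alternative is nullable and FOLLOW(decl) = { $, e, q, r } shares q with FIRST of the first — conflict.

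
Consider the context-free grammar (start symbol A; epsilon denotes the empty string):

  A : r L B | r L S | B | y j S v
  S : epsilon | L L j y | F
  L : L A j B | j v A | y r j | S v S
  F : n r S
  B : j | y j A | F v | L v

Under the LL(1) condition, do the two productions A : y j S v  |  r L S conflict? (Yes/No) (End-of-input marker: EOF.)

FIRST(y j S v) = { y } and FIRST(r L S) = { r }.
The FIRST sets are disjoint and neither alternative is nullable — no conflict.

No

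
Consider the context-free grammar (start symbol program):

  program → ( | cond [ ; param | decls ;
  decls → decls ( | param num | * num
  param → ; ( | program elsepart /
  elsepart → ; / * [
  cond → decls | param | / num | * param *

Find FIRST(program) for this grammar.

{ (, *, /, ; }

program → ( contributes {(}.
From program → cond [ ; param: add FIRST(cond) = { (, *, /, ; }.
From program → decls ;: add FIRST(decls) = { (, *, /, ; }.
Union: FIRST(program) = { (, *, /, ; }.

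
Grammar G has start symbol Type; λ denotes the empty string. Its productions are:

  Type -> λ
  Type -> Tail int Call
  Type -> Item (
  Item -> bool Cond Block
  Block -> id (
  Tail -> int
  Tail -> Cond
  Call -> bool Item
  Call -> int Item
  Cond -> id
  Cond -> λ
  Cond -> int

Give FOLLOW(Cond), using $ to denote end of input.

In Item -> bool Cond Block: add FIRST(Block) = { id }.
In Tail -> Cond: Cond is at the end, add FOLLOW(Tail) = { int }.
Union: FOLLOW(Cond) = { id, int }.

{ id, int }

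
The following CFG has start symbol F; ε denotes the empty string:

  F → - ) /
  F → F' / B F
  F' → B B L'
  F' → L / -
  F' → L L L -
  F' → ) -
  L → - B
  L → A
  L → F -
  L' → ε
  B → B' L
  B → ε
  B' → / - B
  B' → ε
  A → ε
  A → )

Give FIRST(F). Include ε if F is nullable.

{ ), -, / }

F → - ) / contributes {-}.
From F → F' / B F: F' nullable, take FIRST(F') ∪ {/} = { ), -, / }.
Union: FIRST(F) = { ), -, / }.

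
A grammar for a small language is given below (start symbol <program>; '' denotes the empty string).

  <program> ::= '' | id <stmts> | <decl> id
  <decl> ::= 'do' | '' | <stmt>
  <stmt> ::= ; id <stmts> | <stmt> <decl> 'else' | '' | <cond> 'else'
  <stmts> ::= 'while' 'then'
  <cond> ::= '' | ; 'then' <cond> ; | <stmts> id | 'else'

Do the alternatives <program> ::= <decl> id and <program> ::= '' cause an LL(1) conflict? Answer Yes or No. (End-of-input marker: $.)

No

FIRST(<decl> id) = { 'do', 'else', 'while', ;, id } and FIRST('') = { '' }.
The second is nullable but FOLLOW(<program>) = { $ } is disjoint from FIRST of the first.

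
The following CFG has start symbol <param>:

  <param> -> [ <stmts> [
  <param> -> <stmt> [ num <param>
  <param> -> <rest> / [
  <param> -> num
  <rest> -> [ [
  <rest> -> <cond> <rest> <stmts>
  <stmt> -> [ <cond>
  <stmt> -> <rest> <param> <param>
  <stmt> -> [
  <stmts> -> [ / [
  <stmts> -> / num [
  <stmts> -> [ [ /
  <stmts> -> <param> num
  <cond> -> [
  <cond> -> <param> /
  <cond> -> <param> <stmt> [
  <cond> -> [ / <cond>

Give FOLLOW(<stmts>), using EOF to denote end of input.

{ /, [, num }

In <param> -> [ <stmts> [: add FIRST([) = { [ }.
In <rest> -> <cond> <rest> <stmts>: <stmts> is at the end, add FOLLOW(<rest>) = { /, [, num }.
Union: FOLLOW(<stmts>) = { /, [, num }.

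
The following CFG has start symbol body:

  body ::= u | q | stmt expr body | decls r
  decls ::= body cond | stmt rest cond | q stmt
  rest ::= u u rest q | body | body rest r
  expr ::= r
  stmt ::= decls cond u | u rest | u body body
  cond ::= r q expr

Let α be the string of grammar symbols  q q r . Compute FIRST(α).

{ q }

q is a terminal; add {q} and stop.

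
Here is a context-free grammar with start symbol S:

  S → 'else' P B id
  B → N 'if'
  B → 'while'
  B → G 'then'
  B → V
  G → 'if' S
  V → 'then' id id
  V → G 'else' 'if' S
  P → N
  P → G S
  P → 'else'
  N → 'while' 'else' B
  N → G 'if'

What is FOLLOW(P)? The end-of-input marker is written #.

{ 'if', 'then', 'while' }

In S → 'else' P B id: add FIRST(B id) = { 'if', 'then', 'while' }.
Union: FOLLOW(P) = { 'if', 'then', 'while' }.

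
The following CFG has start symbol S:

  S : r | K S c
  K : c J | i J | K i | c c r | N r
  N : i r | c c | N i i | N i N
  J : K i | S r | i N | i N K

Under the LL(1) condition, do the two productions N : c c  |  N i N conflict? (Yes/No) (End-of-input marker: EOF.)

Yes

FIRST(c c) = { c } and FIRST(N i N) = { c, i }.
Both contain c, so the two alternatives are not disjoint — LL(1) conflict.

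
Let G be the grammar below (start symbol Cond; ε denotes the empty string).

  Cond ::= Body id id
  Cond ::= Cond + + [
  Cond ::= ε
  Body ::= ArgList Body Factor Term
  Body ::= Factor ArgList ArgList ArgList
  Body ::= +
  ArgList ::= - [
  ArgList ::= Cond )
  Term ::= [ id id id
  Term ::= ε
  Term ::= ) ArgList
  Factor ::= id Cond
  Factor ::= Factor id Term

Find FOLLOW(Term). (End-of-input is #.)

In Body ::= ArgList Body Factor Term: Term is at the end, add FOLLOW(Body) = { id }.
In Factor ::= Factor id Term: Term is at the end, add FOLLOW(Factor) = { ), +, -, [, id }.
Union: FOLLOW(Term) = { ), +, -, [, id }.

{ ), +, -, [, id }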